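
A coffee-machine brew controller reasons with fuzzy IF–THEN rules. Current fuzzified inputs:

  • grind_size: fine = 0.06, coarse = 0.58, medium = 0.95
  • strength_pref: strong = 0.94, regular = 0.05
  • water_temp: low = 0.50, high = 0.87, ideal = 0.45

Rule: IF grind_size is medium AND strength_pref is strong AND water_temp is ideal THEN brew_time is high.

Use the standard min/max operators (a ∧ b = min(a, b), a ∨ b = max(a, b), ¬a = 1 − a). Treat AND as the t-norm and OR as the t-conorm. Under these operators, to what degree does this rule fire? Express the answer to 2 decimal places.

0.45

firing strength: medium=0.95, strong=0.94, ideal=0.45; AND[min(a, b)] → w = 0.45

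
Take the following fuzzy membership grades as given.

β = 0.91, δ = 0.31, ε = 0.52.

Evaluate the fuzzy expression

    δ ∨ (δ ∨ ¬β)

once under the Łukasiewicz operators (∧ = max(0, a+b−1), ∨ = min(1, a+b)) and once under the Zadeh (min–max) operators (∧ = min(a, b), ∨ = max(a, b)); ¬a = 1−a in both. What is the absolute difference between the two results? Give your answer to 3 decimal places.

0.400

Under Łukasiewicz:
  ¬β = 1 − 0.91 = 0.09
  δ ∨ ¬β = min(1, a+b) on (0.31, 0.09) = 0.40
  δ ∨ (δ ∨ ¬β) = min(1, a+b) on (0.31, 0.40) = 0.71
  → value = 0.7100
Under Zadeh (min–max):
  ¬β = 1 − 0.91 = 0.09
  δ ∨ ¬β = max(a, b) on (0.31, 0.09) = 0.31
  δ ∨ (δ ∨ ¬β) = max(a, b) on (0.31, 0.31) = 0.31
  → value = 0.3100
|0.7100 − 0.3100| = 0.400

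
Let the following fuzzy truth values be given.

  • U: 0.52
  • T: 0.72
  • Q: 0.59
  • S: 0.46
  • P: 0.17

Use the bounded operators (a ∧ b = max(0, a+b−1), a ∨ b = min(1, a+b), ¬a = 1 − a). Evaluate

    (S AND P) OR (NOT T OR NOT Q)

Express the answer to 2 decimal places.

0.69

S AND P = max(0, a+b−1) on (0.46, 0.17) = 0.00
NOT T = 1 − 0.72 = 0.28
NOT Q = 1 − 0.59 = 0.41
NOT T OR NOT Q = min(1, a+b) on (0.28, 0.41) = 0.69
(S AND P) OR (NOT T OR NOT Q) = min(1, a+b) on (0.00, 0.69) = 0.69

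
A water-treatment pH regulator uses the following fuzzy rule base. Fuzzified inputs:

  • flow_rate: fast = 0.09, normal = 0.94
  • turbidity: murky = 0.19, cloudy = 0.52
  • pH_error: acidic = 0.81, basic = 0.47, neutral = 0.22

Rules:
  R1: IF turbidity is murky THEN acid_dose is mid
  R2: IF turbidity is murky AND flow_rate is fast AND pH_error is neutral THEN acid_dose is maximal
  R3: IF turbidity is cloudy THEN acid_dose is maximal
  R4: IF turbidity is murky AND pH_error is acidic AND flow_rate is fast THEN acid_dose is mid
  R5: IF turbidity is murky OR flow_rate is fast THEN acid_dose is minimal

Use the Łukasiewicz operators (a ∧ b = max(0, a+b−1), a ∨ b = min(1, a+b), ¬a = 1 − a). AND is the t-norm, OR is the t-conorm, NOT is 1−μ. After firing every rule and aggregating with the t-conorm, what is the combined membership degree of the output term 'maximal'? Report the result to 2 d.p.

R1: murky=0.19 → w = 0.19
R2: murky=0.19, fast=0.09, neutral=0.22; AND[max(0, a+b−1)] → w = 0.00
R3: cloudy=0.52 → w = 0.52
R4: murky=0.19, acidic=0.81, fast=0.09; AND[max(0, a+b−1)] → w = 0.00
R5: murky=0.19, fast=0.09; OR[min(1, a+b)] → w = 0.28
Rules with consequent 'maximal': {R2, R3} → strengths 0.00, 0.52
Aggregate via t-conorm [min(1, a+b)]: 0.52

0.52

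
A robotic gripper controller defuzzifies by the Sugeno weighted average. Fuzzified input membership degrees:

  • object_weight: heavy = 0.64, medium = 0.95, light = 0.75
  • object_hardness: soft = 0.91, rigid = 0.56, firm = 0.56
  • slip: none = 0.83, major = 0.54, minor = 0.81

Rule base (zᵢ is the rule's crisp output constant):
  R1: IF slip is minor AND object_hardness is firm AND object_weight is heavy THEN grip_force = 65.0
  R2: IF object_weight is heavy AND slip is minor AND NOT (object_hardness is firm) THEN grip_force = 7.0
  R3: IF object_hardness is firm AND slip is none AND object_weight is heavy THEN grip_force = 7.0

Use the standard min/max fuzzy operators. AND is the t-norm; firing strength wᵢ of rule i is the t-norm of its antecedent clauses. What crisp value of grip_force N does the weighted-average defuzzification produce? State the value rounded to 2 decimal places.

R1 (z=65.0): minor=0.81, firm=0.56, heavy=0.64; AND[min(a, b)] → w = 0.56
R2 (z=7.0): heavy=0.64, minor=0.81, ¬firm=1−0.56=0.44; AND[min(a, b)] → w = 0.44
R3 (z=7.0): firm=0.56, none=0.83, heavy=0.64; AND[min(a, b)] → w = 0.56
Weighted average = (0.56·65.0 + 0.44·7.0 + 0.56·7.0) / (0.56 + 0.44 + 0.56)
  = 43.4000 / 1.5600 = 27.82

27.82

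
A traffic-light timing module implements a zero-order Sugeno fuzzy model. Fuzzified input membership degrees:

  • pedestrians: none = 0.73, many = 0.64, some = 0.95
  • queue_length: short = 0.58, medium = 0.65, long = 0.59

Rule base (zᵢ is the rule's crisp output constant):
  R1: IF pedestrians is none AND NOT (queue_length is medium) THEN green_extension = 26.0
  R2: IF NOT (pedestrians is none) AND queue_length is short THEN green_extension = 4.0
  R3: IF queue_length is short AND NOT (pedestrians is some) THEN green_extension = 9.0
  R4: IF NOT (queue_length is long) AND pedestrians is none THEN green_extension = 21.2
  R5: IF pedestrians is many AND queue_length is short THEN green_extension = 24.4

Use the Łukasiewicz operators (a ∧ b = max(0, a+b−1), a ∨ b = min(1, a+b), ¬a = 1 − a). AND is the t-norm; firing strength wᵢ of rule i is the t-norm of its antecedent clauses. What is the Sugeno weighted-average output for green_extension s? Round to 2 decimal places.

23.67

R1 (z=26.0): none=0.73, ¬medium=1−0.65=0.35; AND[max(0, a+b−1)] → w = 0.08
R2 (z=4.0): ¬none=1−0.73=0.27, short=0.58; AND[max(0, a+b−1)] → w = 0.00
R3 (z=9.0): short=0.58, ¬some=1−0.95=0.05; AND[max(0, a+b−1)] → w = 0.00
R4 (z=21.2): ¬long=1−0.59=0.41, none=0.73; AND[max(0, a+b−1)] → w = 0.14
R5 (z=24.4): many=0.64, short=0.58; AND[max(0, a+b−1)] → w = 0.22
Weighted average = (0.08·26.0 + 0.00·4.0 + 0.00·9.0 + 0.14·21.2 + 0.22·24.4) / (0.08 + 0.00 + 0.00 + 0.14 + 0.22)
  = 10.4160 / 0.4400 = 23.67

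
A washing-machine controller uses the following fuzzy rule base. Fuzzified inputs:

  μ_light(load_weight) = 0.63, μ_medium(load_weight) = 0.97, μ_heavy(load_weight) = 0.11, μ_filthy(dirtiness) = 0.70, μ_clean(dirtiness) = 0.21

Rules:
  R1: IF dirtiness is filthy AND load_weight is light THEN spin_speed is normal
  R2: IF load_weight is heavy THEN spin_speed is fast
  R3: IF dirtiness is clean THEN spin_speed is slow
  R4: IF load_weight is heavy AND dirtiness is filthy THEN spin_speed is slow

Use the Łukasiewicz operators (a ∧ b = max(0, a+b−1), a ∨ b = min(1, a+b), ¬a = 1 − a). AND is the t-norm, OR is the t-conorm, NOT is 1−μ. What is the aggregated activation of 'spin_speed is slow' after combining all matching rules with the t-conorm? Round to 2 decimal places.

0.21

R1: filthy=0.70, light=0.63; AND[max(0, a+b−1)] → w = 0.33
R2: heavy=0.11 → w = 0.11
R3: clean=0.21 → w = 0.21
R4: heavy=0.11, filthy=0.70; AND[max(0, a+b−1)] → w = 0.00
Rules with consequent 'slow': {R3, R4} → strengths 0.21, 0.00
Aggregate via t-conorm [min(1, a+b)]: 0.21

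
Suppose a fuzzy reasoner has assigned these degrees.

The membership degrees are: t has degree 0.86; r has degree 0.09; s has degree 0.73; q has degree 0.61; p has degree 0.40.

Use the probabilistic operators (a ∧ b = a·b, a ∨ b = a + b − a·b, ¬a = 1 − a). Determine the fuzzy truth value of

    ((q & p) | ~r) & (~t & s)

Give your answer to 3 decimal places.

q & p = a·b on (0.6100, 0.4000) = 0.2440
~r = 1 − 0.0900 = 0.9100
(q & p) | ~r = a + b − a·b on (0.2440, 0.9100) = 0.9320
~t = 1 − 0.8600 = 0.1400
~t & s = a·b on (0.1400, 0.7300) = 0.1022
((q & p) | ~r) & (~t & s) = a·b on (0.9320, 0.1022) = 0.0952

0.095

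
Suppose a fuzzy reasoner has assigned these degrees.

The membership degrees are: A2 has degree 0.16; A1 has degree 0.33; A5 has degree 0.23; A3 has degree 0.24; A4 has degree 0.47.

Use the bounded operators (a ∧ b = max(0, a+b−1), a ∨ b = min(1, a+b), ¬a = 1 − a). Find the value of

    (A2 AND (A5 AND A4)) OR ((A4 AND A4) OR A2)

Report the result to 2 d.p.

0.16

A5 AND A4 = max(0, a+b−1) on (0.23, 0.47) = 0.00
A2 AND (A5 AND A4) = max(0, a+b−1) on (0.16, 0.00) = 0.00
A4 AND A4 = max(0, a+b−1) on (0.47, 0.47) = 0.00
(A4 AND A4) OR A2 = min(1, a+b) on (0.00, 0.16) = 0.16
(A2 AND (A5 AND A4)) OR ((A4 AND A4) OR A2) = min(1, a+b) on (0.00, 0.16) = 0.16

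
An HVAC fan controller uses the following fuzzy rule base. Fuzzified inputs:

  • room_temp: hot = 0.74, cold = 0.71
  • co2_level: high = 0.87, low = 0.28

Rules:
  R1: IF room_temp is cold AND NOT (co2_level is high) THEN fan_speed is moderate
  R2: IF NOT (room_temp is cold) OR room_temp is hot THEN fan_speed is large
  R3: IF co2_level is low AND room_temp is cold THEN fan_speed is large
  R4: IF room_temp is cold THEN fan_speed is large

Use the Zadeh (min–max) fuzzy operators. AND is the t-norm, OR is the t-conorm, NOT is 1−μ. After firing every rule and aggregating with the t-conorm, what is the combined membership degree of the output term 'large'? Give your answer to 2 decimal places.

0.74

R1: cold=0.71, ¬high=1−0.87=0.13; AND[min(a, b)] → w = 0.13
R2: ¬cold=1−0.71=0.29, hot=0.74; OR[max(a, b)] → w = 0.74
R3: low=0.28, cold=0.71; AND[min(a, b)] → w = 0.28
R4: cold=0.71 → w = 0.71
Rules with consequent 'large': {R2, R3, R4} → strengths 0.74, 0.28, 0.71
Aggregate via t-conorm [max(a, b)]: 0.74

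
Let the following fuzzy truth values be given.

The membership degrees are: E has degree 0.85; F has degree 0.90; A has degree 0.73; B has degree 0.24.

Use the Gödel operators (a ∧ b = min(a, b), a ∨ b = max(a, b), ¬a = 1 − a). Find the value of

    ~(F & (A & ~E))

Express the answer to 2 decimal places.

~E = 1 − 0.85 = 0.15
A & ~E = min(a, b) on (0.73, 0.15) = 0.15
F & (A & ~E) = min(a, b) on (0.90, 0.15) = 0.15
~(F & (A & ~E)) = 1 − 0.15 = 0.85

0.85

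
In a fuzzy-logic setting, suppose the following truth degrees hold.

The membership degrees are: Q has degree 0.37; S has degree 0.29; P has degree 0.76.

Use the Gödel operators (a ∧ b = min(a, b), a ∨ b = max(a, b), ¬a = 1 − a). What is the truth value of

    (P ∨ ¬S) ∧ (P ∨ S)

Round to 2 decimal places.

0.76

¬S = 1 − 0.29 = 0.71
P ∨ ¬S = max(a, b) on (0.76, 0.71) = 0.76
P ∨ S = max(a, b) on (0.76, 0.29) = 0.76
(P ∨ ¬S) ∧ (P ∨ S) = min(a, b) on (0.76, 0.76) = 0.76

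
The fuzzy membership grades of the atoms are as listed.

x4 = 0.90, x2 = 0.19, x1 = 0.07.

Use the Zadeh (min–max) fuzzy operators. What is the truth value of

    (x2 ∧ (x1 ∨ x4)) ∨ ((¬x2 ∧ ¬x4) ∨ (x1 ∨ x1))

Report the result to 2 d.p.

0.19

x1 ∨ x4 = max(a, b) on (0.07, 0.90) = 0.90
x2 ∧ (x1 ∨ x4) = min(a, b) on (0.19, 0.90) = 0.19
¬x2 = 1 − 0.19 = 0.81
¬x4 = 1 − 0.90 = 0.10
¬x2 ∧ ¬x4 = min(a, b) on (0.81, 0.10) = 0.10
x1 ∨ x1 = max(a, b) on (0.07, 0.07) = 0.07
(¬x2 ∧ ¬x4) ∨ (x1 ∨ x1) = max(a, b) on (0.10, 0.07) = 0.10
(x2 ∧ (x1 ∨ x4)) ∨ ((¬x2 ∧ ¬x4) ∨ (x1 ∨ x1)) = max(a, b) on (0.19, 0.10) = 0.19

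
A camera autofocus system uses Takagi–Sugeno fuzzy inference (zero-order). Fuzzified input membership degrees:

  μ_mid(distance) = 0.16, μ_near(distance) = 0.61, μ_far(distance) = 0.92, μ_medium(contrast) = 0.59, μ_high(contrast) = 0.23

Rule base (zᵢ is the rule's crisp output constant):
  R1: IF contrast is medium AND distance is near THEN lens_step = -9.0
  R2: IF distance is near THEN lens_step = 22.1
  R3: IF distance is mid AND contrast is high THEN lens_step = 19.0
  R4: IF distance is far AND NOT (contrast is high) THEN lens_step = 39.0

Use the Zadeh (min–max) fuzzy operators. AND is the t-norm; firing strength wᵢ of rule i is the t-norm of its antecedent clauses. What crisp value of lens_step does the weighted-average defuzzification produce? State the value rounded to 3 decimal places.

R1 (z=-9.0): medium=0.59, near=0.61; AND[min(a, b)] → w = 0.59
R2 (z=22.1): near=0.61 → w = 0.61
R3 (z=19.0): mid=0.16, high=0.23; AND[min(a, b)] → w = 0.16
R4 (z=39.0): far=0.92, ¬high=1−0.23=0.77; AND[min(a, b)] → w = 0.77
Weighted average = (0.59·-9.0 + 0.61·22.1 + 0.16·19.0 + 0.77·39.0) / (0.59 + 0.61 + 0.16 + 0.77)
  = 41.2410 / 2.1300 = 19.362

19.362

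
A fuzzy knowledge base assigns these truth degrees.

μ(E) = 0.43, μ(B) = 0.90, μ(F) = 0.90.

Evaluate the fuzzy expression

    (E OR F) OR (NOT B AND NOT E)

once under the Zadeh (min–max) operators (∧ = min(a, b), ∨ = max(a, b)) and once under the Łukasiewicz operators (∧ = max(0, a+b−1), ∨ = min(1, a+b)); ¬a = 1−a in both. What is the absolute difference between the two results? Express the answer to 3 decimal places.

0.100

Under Zadeh (min–max):
  E OR F = max(a, b) on (0.43, 0.90) = 0.90
  NOT B = 1 − 0.90 = 0.10
  NOT E = 1 − 0.43 = 0.57
  NOT B AND NOT E = min(a, b) on (0.10, 0.57) = 0.10
  (E OR F) OR (NOT B AND NOT E) = max(a, b) on (0.90, 0.10) = 0.90
  → value = 0.9000
Under Łukasiewicz:
  E OR F = min(1, a+b) on (0.43, 0.90) = 1.00
  NOT B = 1 − 0.90 = 0.10
  NOT E = 1 − 0.43 = 0.57
  NOT B AND NOT E = max(0, a+b−1) on (0.10, 0.57) = 0.00
  (E OR F) OR (NOT B AND NOT E) = min(1, a+b) on (1.00, 0.00) = 1.00
  → value = 1.0000
|0.9000 − 1.0000| = 0.100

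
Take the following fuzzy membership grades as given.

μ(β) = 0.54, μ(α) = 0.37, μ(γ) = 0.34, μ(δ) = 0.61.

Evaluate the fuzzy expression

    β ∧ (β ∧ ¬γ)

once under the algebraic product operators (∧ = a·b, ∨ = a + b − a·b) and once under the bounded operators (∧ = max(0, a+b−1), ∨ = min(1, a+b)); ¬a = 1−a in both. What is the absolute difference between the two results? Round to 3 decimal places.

0.192

Under algebraic product:
  ¬γ = 1 − 0.3400 = 0.6600
  β ∧ ¬γ = a·b on (0.5400, 0.6600) = 0.3564
  β ∧ (β ∧ ¬γ) = a·b on (0.5400, 0.3564) = 0.1925
  → value = 0.1925
Under bounded:
  ¬γ = 1 − 0.34 = 0.66
  β ∧ ¬γ = max(0, a+b−1) on (0.54, 0.66) = 0.20
  β ∧ (β ∧ ¬γ) = max(0, a+b−1) on (0.54, 0.20) = 0.00
  → value = 0.0000
|0.1925 − 0.0000| = 0.192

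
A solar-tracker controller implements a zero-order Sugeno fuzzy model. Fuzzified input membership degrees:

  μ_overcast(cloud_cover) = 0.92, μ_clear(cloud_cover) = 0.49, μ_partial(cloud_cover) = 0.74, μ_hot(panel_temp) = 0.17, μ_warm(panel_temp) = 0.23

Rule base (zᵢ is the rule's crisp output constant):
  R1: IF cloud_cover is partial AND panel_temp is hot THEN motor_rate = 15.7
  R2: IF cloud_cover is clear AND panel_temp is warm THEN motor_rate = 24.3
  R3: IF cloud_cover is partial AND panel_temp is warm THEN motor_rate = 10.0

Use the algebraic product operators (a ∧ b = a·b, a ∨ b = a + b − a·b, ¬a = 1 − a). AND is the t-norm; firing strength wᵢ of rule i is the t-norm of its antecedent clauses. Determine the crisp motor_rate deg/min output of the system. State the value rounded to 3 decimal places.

15.698

R1 (z=15.7): partial=0.74, hot=0.17; AND[a·b] → w = 0.1258
R2 (z=24.3): clear=0.49, warm=0.23; AND[a·b] → w = 0.1127
R3 (z=10.0): partial=0.74, warm=0.23; AND[a·b] → w = 0.1702
Weighted average = (0.1258·15.7 + 0.1127·24.3 + 0.1702·10.0) / (0.1258 + 0.1127 + 0.1702)
  = 6.4157 / 0.4087 = 15.698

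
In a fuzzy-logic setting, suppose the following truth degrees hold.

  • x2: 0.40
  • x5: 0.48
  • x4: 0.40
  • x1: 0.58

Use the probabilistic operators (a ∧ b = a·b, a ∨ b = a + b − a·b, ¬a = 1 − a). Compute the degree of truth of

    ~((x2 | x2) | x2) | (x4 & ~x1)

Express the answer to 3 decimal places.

x2 | x2 = a + b − a·b on (0.4000, 0.4000) = 0.6400
(x2 | x2) | x2 = a + b − a·b on (0.6400, 0.4000) = 0.7840
~((x2 | x2) | x2) = 1 − 0.7840 = 0.2160
~x1 = 1 − 0.5800 = 0.4200
x4 & ~x1 = a·b on (0.4000, 0.4200) = 0.1680
~((x2 | x2) | x2) | (x4 & ~x1) = a + b − a·b on (0.2160, 0.1680) = 0.3477

0.348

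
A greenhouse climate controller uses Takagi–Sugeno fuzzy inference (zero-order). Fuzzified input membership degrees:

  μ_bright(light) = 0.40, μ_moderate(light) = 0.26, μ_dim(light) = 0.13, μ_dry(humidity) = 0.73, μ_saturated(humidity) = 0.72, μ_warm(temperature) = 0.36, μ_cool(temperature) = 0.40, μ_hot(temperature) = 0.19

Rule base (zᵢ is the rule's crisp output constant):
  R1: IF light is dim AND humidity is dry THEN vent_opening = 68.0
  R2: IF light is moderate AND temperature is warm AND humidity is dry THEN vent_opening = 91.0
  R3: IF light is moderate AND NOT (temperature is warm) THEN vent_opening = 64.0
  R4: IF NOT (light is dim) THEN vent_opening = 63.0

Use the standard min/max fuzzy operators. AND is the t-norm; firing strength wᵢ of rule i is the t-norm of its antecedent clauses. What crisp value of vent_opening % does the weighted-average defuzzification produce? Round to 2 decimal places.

R1 (z=68.0): dim=0.13, dry=0.73; AND[min(a, b)] → w = 0.13
R2 (z=91.0): moderate=0.26, warm=0.36, dry=0.73; AND[min(a, b)] → w = 0.26
R3 (z=64.0): moderate=0.26, ¬warm=1−0.36=0.64; AND[min(a, b)] → w = 0.26
R4 (z=63.0): ¬dim=1−0.13=0.87 → w = 0.87
Weighted average = (0.13·68.0 + 0.26·91.0 + 0.26·64.0 + 0.87·63.0) / (0.13 + 0.26 + 0.26 + 0.87)
  = 103.9500 / 1.5200 = 68.39

68.39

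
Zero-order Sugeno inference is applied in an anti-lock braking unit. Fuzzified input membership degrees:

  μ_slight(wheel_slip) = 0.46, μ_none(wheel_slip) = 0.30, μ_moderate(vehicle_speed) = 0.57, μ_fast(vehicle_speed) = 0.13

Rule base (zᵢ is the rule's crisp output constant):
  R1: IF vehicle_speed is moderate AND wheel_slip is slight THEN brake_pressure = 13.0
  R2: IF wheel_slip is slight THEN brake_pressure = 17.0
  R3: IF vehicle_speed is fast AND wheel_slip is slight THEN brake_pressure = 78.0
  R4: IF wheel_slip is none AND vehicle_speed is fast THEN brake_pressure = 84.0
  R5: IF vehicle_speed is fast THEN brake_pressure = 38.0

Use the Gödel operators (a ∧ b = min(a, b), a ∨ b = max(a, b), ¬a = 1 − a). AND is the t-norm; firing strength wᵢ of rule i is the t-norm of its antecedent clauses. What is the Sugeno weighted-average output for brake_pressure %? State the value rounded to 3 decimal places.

30.382

R1 (z=13.0): moderate=0.57, slight=0.46; AND[min(a, b)] → w = 0.46
R2 (z=17.0): slight=0.46 → w = 0.46
R3 (z=78.0): fast=0.13, slight=0.46; AND[min(a, b)] → w = 0.13
R4 (z=84.0): none=0.30, fast=0.13; AND[min(a, b)] → w = 0.13
R5 (z=38.0): fast=0.13 → w = 0.13
Weighted average = (0.46·13.0 + 0.46·17.0 + 0.13·78.0 + 0.13·84.0 + 0.13·38.0) / (0.46 + 0.46 + 0.13 + 0.13 + 0.13)
  = 39.8000 / 1.3100 = 30.382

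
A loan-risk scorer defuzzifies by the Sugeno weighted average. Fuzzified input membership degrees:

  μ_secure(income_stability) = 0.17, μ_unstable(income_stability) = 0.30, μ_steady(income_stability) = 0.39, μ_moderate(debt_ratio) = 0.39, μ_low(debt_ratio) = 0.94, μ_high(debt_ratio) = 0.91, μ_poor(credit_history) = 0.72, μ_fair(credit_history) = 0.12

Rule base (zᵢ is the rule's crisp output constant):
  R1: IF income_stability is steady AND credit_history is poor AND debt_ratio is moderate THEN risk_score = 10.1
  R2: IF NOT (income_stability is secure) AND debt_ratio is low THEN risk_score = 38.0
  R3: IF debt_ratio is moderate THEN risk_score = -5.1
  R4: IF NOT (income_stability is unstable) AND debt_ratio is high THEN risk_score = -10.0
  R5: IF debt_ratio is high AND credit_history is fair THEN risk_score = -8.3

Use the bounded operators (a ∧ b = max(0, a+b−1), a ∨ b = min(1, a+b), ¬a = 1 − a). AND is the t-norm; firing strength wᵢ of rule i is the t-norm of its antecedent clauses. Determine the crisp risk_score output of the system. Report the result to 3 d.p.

R1 (z=10.1): steady=0.39, poor=0.72, moderate=0.39; AND[max(0, a+b−1)] → w = 0.00
R2 (z=38.0): ¬secure=1−0.17=0.83, low=0.94; AND[max(0, a+b−1)] → w = 0.77
R3 (z=-5.1): moderate=0.39 → w = 0.39
R4 (z=-10.0): ¬unstable=1−0.30=0.70, high=0.91; AND[max(0, a+b−1)] → w = 0.61
R5 (z=-8.3): high=0.91, fair=0.12; AND[max(0, a+b−1)] → w = 0.03
Weighted average = (0.00·10.1 + 0.77·38.0 + 0.39·-5.1 + 0.61·-10.0 + 0.03·-8.3) / (0.00 + 0.77 + 0.39 + 0.61 + 0.03)
  = 20.9220 / 1.8000 = 11.623

11.623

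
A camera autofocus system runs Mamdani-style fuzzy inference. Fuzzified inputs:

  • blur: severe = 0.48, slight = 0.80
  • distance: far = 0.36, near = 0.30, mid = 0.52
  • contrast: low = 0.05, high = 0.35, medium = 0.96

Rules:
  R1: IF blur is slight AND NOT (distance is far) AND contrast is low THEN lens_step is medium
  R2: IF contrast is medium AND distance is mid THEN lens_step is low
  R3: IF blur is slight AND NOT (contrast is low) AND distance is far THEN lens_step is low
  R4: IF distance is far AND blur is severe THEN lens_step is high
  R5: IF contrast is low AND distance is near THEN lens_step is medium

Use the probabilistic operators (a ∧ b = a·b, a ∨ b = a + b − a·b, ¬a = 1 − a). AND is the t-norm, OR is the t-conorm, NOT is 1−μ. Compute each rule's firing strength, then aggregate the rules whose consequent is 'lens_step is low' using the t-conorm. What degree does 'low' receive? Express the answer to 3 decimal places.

0.636

R1: slight=0.80, ¬far=1−0.36=0.64, low=0.05; AND[a·b] → w = 0.0256
R2: medium=0.96, mid=0.52; AND[a·b] → w = 0.4992
R3: slight=0.80, ¬low=1−0.05=0.95, far=0.36; AND[a·b] → w = 0.2736
R4: far=0.36, severe=0.48; AND[a·b] → w = 0.1728
R5: low=0.05, near=0.30; AND[a·b] → w = 0.0150
Rules with consequent 'low': {R2, R3} → strengths 0.4992, 0.2736
Aggregate via t-conorm [a + b − a·b]: 0.6362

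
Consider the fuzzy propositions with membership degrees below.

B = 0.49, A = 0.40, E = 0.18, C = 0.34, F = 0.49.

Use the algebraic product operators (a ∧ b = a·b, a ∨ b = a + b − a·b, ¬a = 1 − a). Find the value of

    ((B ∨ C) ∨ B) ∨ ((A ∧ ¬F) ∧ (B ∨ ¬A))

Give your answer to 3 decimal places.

B ∨ C = a + b − a·b on (0.4900, 0.3400) = 0.6634
(B ∨ C) ∨ B = a + b − a·b on (0.6634, 0.4900) = 0.8283
¬F = 1 − 0.4900 = 0.5100
A ∧ ¬F = a·b on (0.4000, 0.5100) = 0.2040
¬A = 1 − 0.4000 = 0.6000
B ∨ ¬A = a + b − a·b on (0.4900, 0.6000) = 0.7960
(A ∧ ¬F) ∧ (B ∨ ¬A) = a·b on (0.2040, 0.7960) = 0.1624
((B ∨ C) ∨ B) ∨ ((A ∧ ¬F) ∧ (B ∨ ¬A)) = a + b − a·b on (0.8283, 0.1624) = 0.8562

0.856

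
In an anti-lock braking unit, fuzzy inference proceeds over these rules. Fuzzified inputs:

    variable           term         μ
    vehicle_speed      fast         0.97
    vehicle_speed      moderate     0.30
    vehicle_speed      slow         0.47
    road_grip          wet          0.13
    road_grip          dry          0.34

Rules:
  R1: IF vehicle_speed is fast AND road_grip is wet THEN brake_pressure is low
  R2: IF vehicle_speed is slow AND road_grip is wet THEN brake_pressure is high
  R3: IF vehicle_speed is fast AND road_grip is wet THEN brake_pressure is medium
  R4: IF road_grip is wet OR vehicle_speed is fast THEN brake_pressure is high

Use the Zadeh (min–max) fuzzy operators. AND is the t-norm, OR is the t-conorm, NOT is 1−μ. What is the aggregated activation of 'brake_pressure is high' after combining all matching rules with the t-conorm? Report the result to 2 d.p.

R1: fast=0.97, wet=0.13; AND[min(a, b)] → w = 0.13
R2: slow=0.47, wet=0.13; AND[min(a, b)] → w = 0.13
R3: fast=0.97, wet=0.13; AND[min(a, b)] → w = 0.13
R4: wet=0.13, fast=0.97; OR[max(a, b)] → w = 0.97
Rules with consequent 'high': {R2, R4} → strengths 0.13, 0.97
Aggregate via t-conorm [max(a, b)]: 0.97

0.97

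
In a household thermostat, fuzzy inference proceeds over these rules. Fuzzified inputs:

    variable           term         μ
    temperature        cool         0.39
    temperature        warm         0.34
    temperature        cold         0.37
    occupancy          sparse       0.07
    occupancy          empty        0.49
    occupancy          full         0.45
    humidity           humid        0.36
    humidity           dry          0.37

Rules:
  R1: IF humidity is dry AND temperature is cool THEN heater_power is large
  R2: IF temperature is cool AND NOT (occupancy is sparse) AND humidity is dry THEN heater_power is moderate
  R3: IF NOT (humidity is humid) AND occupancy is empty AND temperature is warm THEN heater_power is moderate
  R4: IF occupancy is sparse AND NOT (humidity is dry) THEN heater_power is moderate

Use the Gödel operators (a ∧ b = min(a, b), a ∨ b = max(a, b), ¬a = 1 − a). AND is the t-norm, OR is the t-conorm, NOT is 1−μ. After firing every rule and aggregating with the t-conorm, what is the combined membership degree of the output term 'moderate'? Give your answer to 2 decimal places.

0.37

R1: dry=0.37, cool=0.39; AND[min(a, b)] → w = 0.37
R2: cool=0.39, ¬sparse=1−0.07=0.93, dry=0.37; AND[min(a, b)] → w = 0.37
R3: ¬humid=1−0.36=0.64, empty=0.49, warm=0.34; AND[min(a, b)] → w = 0.34
R4: sparse=0.07, ¬dry=1−0.37=0.63; AND[min(a, b)] → w = 0.07
Rules with consequent 'moderate': {R2, R3, R4} → strengths 0.37, 0.34, 0.07
Aggregate via t-conorm [max(a, b)]: 0.37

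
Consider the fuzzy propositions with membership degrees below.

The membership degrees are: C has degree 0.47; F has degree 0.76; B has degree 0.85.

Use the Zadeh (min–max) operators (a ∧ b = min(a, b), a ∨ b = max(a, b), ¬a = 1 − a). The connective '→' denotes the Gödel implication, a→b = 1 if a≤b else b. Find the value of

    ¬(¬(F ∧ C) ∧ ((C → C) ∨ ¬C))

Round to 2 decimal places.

0.47

F ∧ C = min(a, b) on (0.76, 0.47) = 0.47
¬(F ∧ C) = 1 − 0.47 = 0.53
C → C  [Gödel: 1 if a≤b else b] with a=0.47, b=0.47 → 1.00
¬C = 1 − 0.47 = 0.53
(C → C) ∨ ¬C = max(a, b) on (1.00, 0.53) = 1.00
¬(F ∧ C) ∧ ((C → C) ∨ ¬C) = min(a, b) on (0.53, 1.00) = 0.53
¬(¬(F ∧ C) ∧ ((C → C) ∨ ¬C)) = 1 − 0.53 = 0.47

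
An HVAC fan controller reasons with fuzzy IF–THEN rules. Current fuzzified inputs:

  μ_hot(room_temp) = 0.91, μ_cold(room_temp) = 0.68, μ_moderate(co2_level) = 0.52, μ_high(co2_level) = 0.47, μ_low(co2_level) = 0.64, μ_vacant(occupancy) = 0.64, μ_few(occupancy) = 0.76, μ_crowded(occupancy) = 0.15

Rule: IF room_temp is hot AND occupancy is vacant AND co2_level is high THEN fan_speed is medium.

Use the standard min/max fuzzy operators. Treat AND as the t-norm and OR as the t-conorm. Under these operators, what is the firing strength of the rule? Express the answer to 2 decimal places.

firing strength: hot=0.91, vacant=0.64, high=0.47; AND[min(a, b)] → w = 0.47

0.47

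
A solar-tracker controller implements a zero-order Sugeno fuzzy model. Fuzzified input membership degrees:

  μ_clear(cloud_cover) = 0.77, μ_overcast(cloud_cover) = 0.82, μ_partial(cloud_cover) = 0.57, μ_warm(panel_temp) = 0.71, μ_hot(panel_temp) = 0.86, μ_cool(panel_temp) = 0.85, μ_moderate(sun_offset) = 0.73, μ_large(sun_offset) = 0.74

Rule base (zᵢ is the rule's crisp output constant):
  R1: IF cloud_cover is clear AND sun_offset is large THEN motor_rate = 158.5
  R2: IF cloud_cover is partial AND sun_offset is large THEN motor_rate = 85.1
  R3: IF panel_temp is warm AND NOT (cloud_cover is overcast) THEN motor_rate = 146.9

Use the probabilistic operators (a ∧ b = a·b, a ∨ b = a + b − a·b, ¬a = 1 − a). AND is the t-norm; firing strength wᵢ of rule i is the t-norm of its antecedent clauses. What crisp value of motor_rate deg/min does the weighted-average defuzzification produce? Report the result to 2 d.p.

129.52

R1 (z=158.5): clear=0.77, large=0.74; AND[a·b] → w = 0.5698
R2 (z=85.1): partial=0.57, large=0.74; AND[a·b] → w = 0.4218
R3 (z=146.9): warm=0.71, ¬overcast=1−0.82=0.18; AND[a·b] → w = 0.1278
Weighted average = (0.5698·158.5 + 0.4218·85.1 + 0.1278·146.9) / (0.5698 + 0.4218 + 0.1278)
  = 144.9823 / 1.1194 = 129.52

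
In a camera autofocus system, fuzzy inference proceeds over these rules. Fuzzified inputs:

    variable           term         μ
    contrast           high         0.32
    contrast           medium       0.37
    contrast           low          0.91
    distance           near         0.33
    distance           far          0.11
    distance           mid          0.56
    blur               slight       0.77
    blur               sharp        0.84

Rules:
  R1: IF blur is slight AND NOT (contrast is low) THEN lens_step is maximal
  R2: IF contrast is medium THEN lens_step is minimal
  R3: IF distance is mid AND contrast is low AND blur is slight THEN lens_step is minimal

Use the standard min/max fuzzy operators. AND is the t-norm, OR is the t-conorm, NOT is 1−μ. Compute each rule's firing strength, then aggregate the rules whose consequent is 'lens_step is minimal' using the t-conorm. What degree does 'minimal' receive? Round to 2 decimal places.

0.56

R1: slight=0.77, ¬low=1−0.91=0.09; AND[min(a, b)] → w = 0.09
R2: medium=0.37 → w = 0.37
R3: mid=0.56, low=0.91, slight=0.77; AND[min(a, b)] → w = 0.56
Rules with consequent 'minimal': {R2, R3} → strengths 0.37, 0.56
Aggregate via t-conorm [max(a, b)]: 0.56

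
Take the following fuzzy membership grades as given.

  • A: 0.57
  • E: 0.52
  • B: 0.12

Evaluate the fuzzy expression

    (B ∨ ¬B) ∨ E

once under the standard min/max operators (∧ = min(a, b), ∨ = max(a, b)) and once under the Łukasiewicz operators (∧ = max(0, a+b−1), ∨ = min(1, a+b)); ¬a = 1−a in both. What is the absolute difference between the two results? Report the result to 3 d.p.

Under standard min/max:
  ¬B = 1 − 0.12 = 0.88
  B ∨ ¬B = max(a, b) on (0.12, 0.88) = 0.88
  (B ∨ ¬B) ∨ E = max(a, b) on (0.88, 0.52) = 0.88
  → value = 0.8800
Under Łukasiewicz:
  ¬B = 1 − 0.12 = 0.88
  B ∨ ¬B = min(1, a+b) on (0.12, 0.88) = 1.00
  (B ∨ ¬B) ∨ E = min(1, a+b) on (1.00, 0.52) = 1.00
  → value = 1.0000
|0.8800 − 1.0000| = 0.120

0.120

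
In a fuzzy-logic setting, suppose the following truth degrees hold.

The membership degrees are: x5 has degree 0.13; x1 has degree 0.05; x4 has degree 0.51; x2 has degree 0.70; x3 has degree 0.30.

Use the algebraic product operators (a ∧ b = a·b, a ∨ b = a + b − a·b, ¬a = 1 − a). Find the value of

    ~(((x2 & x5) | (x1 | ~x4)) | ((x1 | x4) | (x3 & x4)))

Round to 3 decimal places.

x2 & x5 = a·b on (0.7000, 0.1300) = 0.0910
~x4 = 1 − 0.5100 = 0.4900
x1 | ~x4 = a + b − a·b on (0.0500, 0.4900) = 0.5155
(x2 & x5) | (x1 | ~x4) = a + b − a·b on (0.0910, 0.5155) = 0.5596
x1 | x4 = a + b − a·b on (0.0500, 0.5100) = 0.5345
x3 & x4 = a·b on (0.3000, 0.5100) = 0.1530
(x1 | x4) | (x3 & x4) = a + b − a·b on (0.5345, 0.1530) = 0.6057
((x2 & x5) | (x1 | ~x4)) | ((x1 | x4) | (x3 & x4)) = a + b − a·b on (0.5596, 0.6057) = 0.8264
~(((x2 & x5) | (x1 | ~x4)) | ((x1 | x4) | (x3 & x4))) = 1 − 0.8264 = 0.1736

0.174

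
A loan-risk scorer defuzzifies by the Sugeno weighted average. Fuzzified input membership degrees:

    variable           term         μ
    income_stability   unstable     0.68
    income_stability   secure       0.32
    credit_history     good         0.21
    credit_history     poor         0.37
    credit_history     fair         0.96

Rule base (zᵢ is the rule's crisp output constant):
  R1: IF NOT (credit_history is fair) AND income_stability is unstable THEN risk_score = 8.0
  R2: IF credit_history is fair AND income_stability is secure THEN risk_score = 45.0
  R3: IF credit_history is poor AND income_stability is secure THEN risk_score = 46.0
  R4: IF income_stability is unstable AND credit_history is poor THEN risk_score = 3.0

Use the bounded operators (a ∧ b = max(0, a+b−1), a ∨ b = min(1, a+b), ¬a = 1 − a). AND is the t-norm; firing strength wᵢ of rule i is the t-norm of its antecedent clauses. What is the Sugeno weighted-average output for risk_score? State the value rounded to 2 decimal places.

R1 (z=8.0): ¬fair=1−0.96=0.04, unstable=0.68; AND[max(0, a+b−1)] → w = 0.00
R2 (z=45.0): fair=0.96, secure=0.32; AND[max(0, a+b−1)] → w = 0.28
R3 (z=46.0): poor=0.37, secure=0.32; AND[max(0, a+b−1)] → w = 0.00
R4 (z=3.0): unstable=0.68, poor=0.37; AND[max(0, a+b−1)] → w = 0.05
Weighted average = (0.00·8.0 + 0.28·45.0 + 0.00·46.0 + 0.05·3.0) / (0.00 + 0.28 + 0.00 + 0.05)
  = 12.7500 / 0.3300 = 38.64

38.64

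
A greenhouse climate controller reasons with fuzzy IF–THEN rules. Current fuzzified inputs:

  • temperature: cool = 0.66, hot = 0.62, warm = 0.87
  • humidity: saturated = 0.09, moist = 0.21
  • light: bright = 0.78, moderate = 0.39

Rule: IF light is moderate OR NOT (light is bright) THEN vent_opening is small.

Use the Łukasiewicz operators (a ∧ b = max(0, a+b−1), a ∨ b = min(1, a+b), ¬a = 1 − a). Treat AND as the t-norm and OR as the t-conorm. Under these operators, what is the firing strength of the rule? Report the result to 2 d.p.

firing strength: moderate=0.39, ¬bright=1−0.78=0.22; OR[min(1, a+b)] → w = 0.61

0.61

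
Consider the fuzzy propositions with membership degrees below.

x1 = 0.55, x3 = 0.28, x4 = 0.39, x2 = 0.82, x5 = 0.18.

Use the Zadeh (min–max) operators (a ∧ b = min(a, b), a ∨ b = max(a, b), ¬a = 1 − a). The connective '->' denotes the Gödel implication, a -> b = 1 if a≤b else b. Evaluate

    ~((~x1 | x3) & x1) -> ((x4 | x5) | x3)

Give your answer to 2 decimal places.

0.39

~x1 = 1 − 0.55 = 0.45
~x1 | x3 = max(a, b) on (0.45, 0.28) = 0.45
(~x1 | x3) & x1 = min(a, b) on (0.45, 0.55) = 0.45
~((~x1 | x3) & x1) = 1 − 0.45 = 0.55
x4 | x5 = max(a, b) on (0.39, 0.18) = 0.39
(x4 | x5) | x3 = max(a, b) on (0.39, 0.28) = 0.39
~((~x1 | x3) & x1) -> ((x4 | x5) | x3)  [Gödel: 1 if a≤b else b] with a=0.55, b=0.39 → 0.39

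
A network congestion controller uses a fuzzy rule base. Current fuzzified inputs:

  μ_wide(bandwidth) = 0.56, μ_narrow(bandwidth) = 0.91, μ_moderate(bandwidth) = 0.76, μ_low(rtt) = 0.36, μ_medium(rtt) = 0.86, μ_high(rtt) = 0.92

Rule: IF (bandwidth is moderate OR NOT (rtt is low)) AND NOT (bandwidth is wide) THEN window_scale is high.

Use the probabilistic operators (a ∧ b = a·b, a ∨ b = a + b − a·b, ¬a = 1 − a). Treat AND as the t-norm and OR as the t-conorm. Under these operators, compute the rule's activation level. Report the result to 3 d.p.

firing strength: (moderate=0.76 OR ¬low=1−0.36=0.64) = 0.9136; AND[a·b] with ¬wide=1−0.56=0.44 → w = 0.4020

0.402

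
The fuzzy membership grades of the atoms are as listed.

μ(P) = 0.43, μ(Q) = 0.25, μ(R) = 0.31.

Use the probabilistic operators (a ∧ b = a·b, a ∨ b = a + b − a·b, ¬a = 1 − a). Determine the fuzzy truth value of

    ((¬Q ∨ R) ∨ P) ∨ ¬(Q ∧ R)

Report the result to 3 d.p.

0.992

¬Q = 1 − 0.2500 = 0.7500
¬Q ∨ R = a + b − a·b on (0.7500, 0.3100) = 0.8275
(¬Q ∨ R) ∨ P = a + b − a·b on (0.8275, 0.4300) = 0.9017
Q ∧ R = a·b on (0.2500, 0.3100) = 0.0775
¬(Q ∧ R) = 1 − 0.0775 = 0.9225
((¬Q ∨ R) ∨ P) ∨ ¬(Q ∧ R) = a + b − a·b on (0.9017, 0.9225) = 0.9924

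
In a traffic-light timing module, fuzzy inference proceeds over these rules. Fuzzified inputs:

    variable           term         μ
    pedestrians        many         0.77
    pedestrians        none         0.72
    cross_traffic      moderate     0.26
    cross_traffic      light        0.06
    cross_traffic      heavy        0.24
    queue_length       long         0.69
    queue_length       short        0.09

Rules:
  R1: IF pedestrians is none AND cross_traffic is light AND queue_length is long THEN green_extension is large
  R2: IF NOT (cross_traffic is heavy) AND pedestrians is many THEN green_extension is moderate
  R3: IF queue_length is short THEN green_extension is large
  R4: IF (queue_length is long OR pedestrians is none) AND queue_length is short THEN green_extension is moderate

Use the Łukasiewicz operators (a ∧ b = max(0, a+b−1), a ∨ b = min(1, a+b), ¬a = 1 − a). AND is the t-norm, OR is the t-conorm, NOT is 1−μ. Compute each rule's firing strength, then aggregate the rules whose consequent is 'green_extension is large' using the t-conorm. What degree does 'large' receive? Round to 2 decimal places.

0.09

R1: none=0.72, light=0.06, long=0.69; AND[max(0, a+b−1)] → w = 0.00
R2: ¬heavy=1−0.24=0.76, many=0.77; AND[max(0, a+b−1)] → w = 0.53
R3: short=0.09 → w = 0.09
R4: (long=0.69 OR none=0.72) = 1.00; AND[max(0, a+b−1)] with short=0.09 → w = 0.09
Rules with consequent 'large': {R1, R3} → strengths 0.00, 0.09
Aggregate via t-conorm [min(1, a+b)]: 0.09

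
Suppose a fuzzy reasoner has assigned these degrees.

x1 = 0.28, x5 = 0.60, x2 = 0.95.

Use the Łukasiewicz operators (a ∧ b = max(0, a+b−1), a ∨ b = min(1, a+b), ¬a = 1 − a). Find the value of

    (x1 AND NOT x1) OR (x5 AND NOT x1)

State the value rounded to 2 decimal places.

NOT x1 = 1 − 0.28 = 0.72
x1 AND NOT x1 = max(0, a+b−1) on (0.28, 0.72) = 0.00
NOT x1 = 1 − 0.28 = 0.72
x5 AND NOT x1 = max(0, a+b−1) on (0.60, 0.72) = 0.32
(x1 AND NOT x1) OR (x5 AND NOT x1) = min(1, a+b) on (0.00, 0.32) = 0.32

0.32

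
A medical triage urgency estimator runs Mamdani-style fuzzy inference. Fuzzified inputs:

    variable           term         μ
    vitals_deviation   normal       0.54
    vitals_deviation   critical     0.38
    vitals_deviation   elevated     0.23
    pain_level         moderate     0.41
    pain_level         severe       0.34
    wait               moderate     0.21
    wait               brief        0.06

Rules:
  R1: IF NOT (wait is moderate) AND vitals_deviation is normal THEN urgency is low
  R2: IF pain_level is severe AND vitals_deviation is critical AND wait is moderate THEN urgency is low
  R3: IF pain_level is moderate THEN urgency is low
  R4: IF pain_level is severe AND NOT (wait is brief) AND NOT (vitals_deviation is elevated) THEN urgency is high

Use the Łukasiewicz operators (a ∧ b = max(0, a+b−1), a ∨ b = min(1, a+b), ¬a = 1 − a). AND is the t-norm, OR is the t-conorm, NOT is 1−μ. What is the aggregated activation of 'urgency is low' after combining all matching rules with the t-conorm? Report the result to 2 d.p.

R1: ¬moderate=1−0.21=0.79, normal=0.54; AND[max(0, a+b−1)] → w = 0.33
R2: severe=0.34, critical=0.38, moderate=0.21; AND[max(0, a+b−1)] → w = 0.00
R3: moderate=0.41 → w = 0.41
R4: severe=0.34, ¬brief=1−0.06=0.94, ¬elevated=1−0.23=0.77; AND[max(0, a+b−1)] → w = 0.05
Rules with consequent 'low': {R1, R2, R3} → strengths 0.33, 0.00, 0.41
Aggregate via t-conorm [min(1, a+b)]: 0.74

0.74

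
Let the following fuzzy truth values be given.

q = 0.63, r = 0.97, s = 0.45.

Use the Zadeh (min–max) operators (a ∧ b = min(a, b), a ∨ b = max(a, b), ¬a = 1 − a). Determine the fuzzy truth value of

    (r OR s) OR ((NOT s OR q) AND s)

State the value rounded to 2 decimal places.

r OR s = max(a, b) on (0.97, 0.45) = 0.97
NOT s = 1 − 0.45 = 0.55
NOT s OR q = max(a, b) on (0.55, 0.63) = 0.63
(NOT s OR q) AND s = min(a, b) on (0.63, 0.45) = 0.45
(r OR s) OR ((NOT s OR q) AND s) = max(a, b) on (0.97, 0.45) = 0.97

0.97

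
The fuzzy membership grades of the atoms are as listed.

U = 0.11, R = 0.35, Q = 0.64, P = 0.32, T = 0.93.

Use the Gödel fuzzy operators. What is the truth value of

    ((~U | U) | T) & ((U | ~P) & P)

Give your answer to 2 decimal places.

0.32

~U = 1 − 0.11 = 0.89
~U | U = max(a, b) on (0.89, 0.11) = 0.89
(~U | U) | T = max(a, b) on (0.89, 0.93) = 0.93
~P = 1 − 0.32 = 0.68
U | ~P = max(a, b) on (0.11, 0.68) = 0.68
(U | ~P) & P = min(a, b) on (0.68, 0.32) = 0.32
((~U | U) | T) & ((U | ~P) & P) = min(a, b) on (0.93, 0.32) = 0.32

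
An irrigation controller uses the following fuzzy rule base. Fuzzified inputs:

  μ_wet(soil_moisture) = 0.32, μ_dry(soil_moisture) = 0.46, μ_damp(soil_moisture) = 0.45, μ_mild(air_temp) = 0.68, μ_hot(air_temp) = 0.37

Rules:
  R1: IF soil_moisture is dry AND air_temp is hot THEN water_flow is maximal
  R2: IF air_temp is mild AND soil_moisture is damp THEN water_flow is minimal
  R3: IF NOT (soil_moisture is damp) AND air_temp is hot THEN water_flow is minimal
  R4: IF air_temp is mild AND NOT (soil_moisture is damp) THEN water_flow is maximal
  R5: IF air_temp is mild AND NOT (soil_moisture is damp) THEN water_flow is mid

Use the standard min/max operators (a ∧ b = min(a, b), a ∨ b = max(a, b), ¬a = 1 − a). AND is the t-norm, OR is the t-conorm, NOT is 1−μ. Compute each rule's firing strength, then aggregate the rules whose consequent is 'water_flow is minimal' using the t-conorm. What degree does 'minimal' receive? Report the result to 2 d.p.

0.45

R1: dry=0.46, hot=0.37; AND[min(a, b)] → w = 0.37
R2: mild=0.68, damp=0.45; AND[min(a, b)] → w = 0.45
R3: ¬damp=1−0.45=0.55, hot=0.37; AND[min(a, b)] → w = 0.37
R4: mild=0.68, ¬damp=1−0.45=0.55; AND[min(a, b)] → w = 0.55
R5: mild=0.68, ¬damp=1−0.45=0.55; AND[min(a, b)] → w = 0.55
Rules with consequent 'minimal': {R2, R3} → strengths 0.45, 0.37
Aggregate via t-conorm [max(a, b)]: 0.45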